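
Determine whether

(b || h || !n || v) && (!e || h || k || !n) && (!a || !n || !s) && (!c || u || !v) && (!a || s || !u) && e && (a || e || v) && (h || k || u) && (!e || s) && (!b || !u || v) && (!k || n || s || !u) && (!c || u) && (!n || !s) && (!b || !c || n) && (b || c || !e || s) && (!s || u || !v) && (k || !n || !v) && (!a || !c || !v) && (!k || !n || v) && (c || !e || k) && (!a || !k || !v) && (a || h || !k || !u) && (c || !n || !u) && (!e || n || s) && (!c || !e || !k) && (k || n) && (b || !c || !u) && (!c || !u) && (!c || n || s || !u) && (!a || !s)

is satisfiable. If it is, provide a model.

e = True, b = False, v = True, u = True, k = True, a = False, n = False, c = False, s = True, h = True

Unit clause (e) forces e = True.
In (!e || s) only s is left, so s = True.
In (!n || !s) only !n is left, so n = False.
In (k || n) only k is left, so k = True.
In (!a || !s) only !a is left, so a = False.
In (!c || !e || !k) only !c is left, so c = False.
Set b = False.
Set v = True.
  then (!s || u || !v) forces u = True.
  then (a || h || !k || !u) forces h = True.
All clauses satisfied.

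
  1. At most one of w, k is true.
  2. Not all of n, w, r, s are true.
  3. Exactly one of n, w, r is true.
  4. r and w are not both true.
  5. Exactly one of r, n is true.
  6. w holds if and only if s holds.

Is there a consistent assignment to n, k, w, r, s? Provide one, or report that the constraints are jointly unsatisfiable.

n=F; k=F; w=F; r=T; s=F

  (1) {w, k}: 0 true — at most one ✓
  (2) {n, w, r, s}: 1/4 true — not all ✓
  (3) {n, w, r}: 1 true — exactly one ✓
  (4) r=T, w=F — not both ✓
  (5) {r, n}: 1 true — exactly one ✓
  (6) w=F, s=F — same ✓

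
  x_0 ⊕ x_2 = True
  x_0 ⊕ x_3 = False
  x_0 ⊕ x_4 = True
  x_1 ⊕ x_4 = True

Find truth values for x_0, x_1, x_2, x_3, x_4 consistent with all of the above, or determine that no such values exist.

x_0 = True, x_1 = True, x_2 = False, x_3 = True, x_4 = False

x_0 ⊕ x_2 = T ⊕ F = True ✓
x_0 ⊕ x_3 = T ⊕ T = False ✓
x_0 ⊕ x_4 = T ⊕ F = True ✓
x_1 ⊕ x_4 = T ⊕ F = True ✓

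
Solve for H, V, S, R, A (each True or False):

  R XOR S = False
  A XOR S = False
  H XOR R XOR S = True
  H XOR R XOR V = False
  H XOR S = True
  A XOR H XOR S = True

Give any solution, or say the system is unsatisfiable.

H=T; V=T; S=F; R=F; A=F

R XOR S = F XOR F = False ✓
A XOR S = F XOR F = False ✓
H XOR R XOR S = T XOR F XOR F = True ✓
H XOR R XOR V = T XOR F XOR T = False ✓
H XOR S = T XOR F = True ✓
A XOR H XOR S = F XOR T XOR F = True ✓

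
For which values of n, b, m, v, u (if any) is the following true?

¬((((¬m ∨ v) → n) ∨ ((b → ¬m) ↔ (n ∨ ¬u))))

n=F, b=F, m=F, v=F, u=T

  ¬((((¬m ∨ v) → n) ∨ ((b → ¬m) ↔ (n ∨ ¬u)))) = True
    ((¬m ∨ v) → n) ∨ ((b → ¬m) ↔ (n ∨ ¬u)) = False
      (¬m ∨ v) → n = False
        ¬m ∨ v = True
          ¬m = True
      (b → ¬m) ↔ (n ∨ ¬u) = False
        b → ¬m = True
          ¬m = True
        n ∨ ¬u = False
          ¬u = False
The formula evaluates to True.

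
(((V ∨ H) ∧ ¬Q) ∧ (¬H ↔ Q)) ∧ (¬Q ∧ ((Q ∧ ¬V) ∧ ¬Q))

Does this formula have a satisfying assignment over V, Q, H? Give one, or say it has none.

No satisfying assignment exists.

Case Q = True: the conjunct ¬Q is False.
Case Q = False: the conjunct Q is False.
Both cases fail — unsatisfiable.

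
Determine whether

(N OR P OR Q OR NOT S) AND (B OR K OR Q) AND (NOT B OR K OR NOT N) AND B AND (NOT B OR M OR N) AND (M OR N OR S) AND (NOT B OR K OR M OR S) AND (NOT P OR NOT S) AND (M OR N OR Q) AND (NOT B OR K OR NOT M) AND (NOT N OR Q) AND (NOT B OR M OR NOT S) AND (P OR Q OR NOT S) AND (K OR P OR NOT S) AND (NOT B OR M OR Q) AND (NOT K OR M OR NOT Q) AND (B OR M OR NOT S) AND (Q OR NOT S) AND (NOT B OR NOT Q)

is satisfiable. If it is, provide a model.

S = False, Q = False, B = True, N = False, P = False, M = True, K = True

Unit clause (B) forces B = True.
In (NOT B OR NOT Q) only NOT Q is left, so Q = False.
In (NOT N OR Q) only NOT N is left, so N = False.
In (NOT B OR M OR Q) only M is left, so M = True.
In (Q OR NOT S) only NOT S is left, so S = False.
In (NOT B OR K OR NOT M) only K is left, so K = True.
Set P = False.
All clauses satisfied.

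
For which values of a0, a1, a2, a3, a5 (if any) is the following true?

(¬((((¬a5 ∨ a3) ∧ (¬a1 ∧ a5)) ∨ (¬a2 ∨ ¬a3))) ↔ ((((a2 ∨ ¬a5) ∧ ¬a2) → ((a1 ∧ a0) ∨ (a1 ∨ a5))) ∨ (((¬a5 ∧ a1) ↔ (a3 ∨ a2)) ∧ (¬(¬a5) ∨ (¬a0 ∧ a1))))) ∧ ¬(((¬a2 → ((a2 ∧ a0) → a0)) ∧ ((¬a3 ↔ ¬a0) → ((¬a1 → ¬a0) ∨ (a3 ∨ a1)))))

The formula is unsatisfiable.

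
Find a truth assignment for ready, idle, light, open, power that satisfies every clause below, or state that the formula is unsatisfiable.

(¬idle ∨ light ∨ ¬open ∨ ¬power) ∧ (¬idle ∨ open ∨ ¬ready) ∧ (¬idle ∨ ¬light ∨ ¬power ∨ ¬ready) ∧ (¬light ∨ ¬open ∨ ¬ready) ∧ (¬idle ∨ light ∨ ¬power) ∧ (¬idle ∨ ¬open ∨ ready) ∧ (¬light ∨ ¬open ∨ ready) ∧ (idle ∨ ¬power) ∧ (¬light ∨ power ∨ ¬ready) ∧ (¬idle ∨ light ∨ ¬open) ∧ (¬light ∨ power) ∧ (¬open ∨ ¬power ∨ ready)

ready: False; idle: False; light: False; open: False; power: False

Set ready = False.
Set idle = False.
  then (idle ∨ ¬power) forces power = False.
  then (¬light ∨ power) forces light = False.
Set open = False.
All clauses satisfied.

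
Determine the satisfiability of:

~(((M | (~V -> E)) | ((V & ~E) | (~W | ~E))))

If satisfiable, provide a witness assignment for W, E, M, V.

Case E = True: the formula becomes ~((True | ~W)) = False.
Case E = False: the formula becomes ~(((M | V) | True)) = False.
Both cases fail — unsatisfiable.

No satisfying assignment exists.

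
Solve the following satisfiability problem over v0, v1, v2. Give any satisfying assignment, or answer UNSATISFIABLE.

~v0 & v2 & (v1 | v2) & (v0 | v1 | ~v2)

Unit clause (~v0) forces v0 = False.
Unit clause (v2) forces v2 = True.
In (v0 | v1 | ~v2) only v1 is left, so v1 = True.
Check each clause:
  (~v0): ~v0 holds.
  (v2): v2 holds.
  (v1 | v2): v1 holds.
  (v0 | v1 | ~v2): v1 holds.
All clauses satisfied.

v0=F, v1=T, v2=T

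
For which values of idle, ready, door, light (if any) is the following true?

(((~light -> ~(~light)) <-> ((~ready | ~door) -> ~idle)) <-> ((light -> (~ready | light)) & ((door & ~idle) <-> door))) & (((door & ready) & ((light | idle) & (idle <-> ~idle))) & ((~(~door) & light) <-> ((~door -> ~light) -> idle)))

The conjunct idle <-> ~idle is unsatisfiable on its own:
  idle=F: evaluates to False.
  idle=T: evaluates to False.
So the whole conjunction is unsatisfiable.

The formula is unsatisfiable.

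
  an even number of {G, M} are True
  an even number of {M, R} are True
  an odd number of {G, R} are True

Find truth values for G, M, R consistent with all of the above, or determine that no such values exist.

Adding constraints 1, 2, 3 mod 2: every variable appears an even number of times on the left, so the left side is 0.
But the right sides sum to 1 (mod 2). 0 ≠ 1 — the system is inconsistent.

Unsatisfiable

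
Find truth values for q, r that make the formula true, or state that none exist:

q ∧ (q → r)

q = True, r = True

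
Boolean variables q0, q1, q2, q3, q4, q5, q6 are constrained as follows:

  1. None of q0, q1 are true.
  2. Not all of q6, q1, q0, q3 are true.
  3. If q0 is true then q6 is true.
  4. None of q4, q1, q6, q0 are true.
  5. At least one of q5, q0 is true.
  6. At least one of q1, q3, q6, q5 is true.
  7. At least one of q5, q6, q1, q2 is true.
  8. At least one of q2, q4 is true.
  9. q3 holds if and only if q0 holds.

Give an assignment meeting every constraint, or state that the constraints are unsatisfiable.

q0: False; q1: False; q2: True; q3: False; q4: False; q5: True; q6: False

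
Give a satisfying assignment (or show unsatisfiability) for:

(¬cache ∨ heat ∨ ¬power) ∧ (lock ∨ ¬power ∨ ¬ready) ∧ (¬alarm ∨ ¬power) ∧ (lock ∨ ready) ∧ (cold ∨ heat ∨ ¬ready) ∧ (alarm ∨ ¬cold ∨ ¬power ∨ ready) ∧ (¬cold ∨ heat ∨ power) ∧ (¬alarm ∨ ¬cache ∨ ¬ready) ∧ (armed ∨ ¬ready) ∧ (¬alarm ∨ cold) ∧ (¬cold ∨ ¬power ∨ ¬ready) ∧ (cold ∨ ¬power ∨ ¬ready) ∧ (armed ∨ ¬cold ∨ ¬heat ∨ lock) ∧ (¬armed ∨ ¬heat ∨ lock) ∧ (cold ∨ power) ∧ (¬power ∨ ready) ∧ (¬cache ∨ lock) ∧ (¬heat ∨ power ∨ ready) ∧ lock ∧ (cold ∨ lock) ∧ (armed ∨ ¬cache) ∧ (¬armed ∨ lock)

Unit clause (lock) forces lock = True.
Try power = True:
  (¬alarm ∨ ¬power) forces alarm = False.
  (¬power ∨ ready) forces ready = True.
  (armed ∨ ¬ready) forces armed = True.
  (¬cold ∨ ¬power ∨ ¬ready) forces cold = False.
  clause (cold ∨ ¬power ∨ ¬ready) is falsified — backtrack.
So power = False.
  then (cold ∨ power) forces cold = True.
  then (¬cold ∨ heat ∨ power) forces heat = True.
  then (¬heat ∨ power ∨ ready) forces ready = True.
  then (armed ∨ ¬ready) forces armed = True.
Set cache = False.
Set alarm = False.
All clauses satisfied.

power = False, armed = True, heat = True, lock = True, cache = False, cold = True, ready = True, alarm = False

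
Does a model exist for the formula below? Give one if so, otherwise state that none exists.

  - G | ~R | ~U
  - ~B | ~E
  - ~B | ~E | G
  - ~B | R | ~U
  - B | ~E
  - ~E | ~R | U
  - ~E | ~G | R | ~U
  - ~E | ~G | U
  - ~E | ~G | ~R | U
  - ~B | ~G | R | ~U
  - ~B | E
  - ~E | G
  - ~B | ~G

Set E = False.
  then (~B | E) forces B = False.
Set G = False.
Set R = False.
Set U = False.
All clauses satisfied.

E = False; G = False; R = False; B = False; U = False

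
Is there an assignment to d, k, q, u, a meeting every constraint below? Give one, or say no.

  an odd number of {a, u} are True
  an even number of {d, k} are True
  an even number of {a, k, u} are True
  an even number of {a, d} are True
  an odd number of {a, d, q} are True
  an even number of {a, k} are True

d: True, k: True, q: True, u: False, a: True

{a, u}: 1 true → odd ✓
{d, k}: 2 true → even ✓
{a, k, u}: 2 true → even ✓
{a, d}: 2 true → even ✓
{a, d, q}: 3 true → odd ✓
{a, k}: 2 true → even ✓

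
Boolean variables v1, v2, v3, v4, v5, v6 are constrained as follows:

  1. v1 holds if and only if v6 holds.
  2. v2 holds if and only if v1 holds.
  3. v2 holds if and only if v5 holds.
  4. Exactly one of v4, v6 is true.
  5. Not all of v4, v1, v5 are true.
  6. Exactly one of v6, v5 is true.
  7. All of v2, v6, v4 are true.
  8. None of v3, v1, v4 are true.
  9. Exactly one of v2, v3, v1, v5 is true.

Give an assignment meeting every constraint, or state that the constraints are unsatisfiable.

Case v4 = True:
  Constraint (8) is violated (v4=T) — contradiction.
Case v4 = False:
  Constraint (7) is violated (v4=F) — contradiction.
Both cases fail — unsatisfiable.

The formula is unsatisfiable.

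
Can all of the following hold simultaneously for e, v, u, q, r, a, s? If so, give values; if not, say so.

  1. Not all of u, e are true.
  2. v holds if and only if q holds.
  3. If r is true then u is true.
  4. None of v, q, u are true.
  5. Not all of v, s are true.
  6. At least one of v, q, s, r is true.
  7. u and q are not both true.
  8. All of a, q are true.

Unsatisfiable — no assignment works.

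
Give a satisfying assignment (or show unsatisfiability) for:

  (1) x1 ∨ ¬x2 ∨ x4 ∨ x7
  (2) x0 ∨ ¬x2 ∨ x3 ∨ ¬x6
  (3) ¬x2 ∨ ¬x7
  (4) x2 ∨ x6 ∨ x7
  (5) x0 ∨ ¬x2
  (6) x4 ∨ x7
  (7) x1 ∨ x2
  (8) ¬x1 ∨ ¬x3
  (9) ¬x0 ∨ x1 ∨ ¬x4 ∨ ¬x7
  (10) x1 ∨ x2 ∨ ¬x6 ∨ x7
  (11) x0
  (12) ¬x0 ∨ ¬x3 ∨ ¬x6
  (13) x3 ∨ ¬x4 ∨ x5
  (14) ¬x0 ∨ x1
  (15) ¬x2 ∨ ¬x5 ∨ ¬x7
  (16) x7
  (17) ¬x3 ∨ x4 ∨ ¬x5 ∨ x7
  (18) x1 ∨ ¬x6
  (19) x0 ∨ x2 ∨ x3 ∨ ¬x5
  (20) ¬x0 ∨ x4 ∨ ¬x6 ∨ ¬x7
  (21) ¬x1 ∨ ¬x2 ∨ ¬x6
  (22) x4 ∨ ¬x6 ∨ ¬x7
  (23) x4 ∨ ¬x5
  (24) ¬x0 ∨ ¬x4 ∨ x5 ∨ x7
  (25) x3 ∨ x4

Unit clause (x0) forces x0 = True.
In (¬x0 ∨ x1) only x1 is left, so x1 = True.
Unit clause (x7) forces x7 = True.
In (¬x2 ∨ ¬x7) only ¬x2 is left, so x2 = False.
In (¬x1 ∨ ¬x3) only ¬x3 is left, so x3 = False.
In (x3 ∨ x4) only x4 is left, so x4 = True.
In (x3 ∨ ¬x4 ∨ x5) only x5 is left, so x5 = True.
Set x6 = False.
All clauses satisfied.

x0=T, x1=T, x2=F, x3=F, x4=T, x5=T, x6=F, x7=T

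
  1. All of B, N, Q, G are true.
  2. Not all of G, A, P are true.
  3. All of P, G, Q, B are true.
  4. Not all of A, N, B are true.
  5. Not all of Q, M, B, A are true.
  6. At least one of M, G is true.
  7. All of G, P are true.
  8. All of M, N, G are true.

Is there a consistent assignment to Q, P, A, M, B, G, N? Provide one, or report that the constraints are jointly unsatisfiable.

Q: True, P: True, A: False, M: True, B: True, G: True, N: True

  (1) {B, N, Q, G}: all 4 true ✓
  (2) {G, A, P}: 2/3 true — not all ✓
  (3) {P, G, Q, B}: all 4 true ✓
  (4) {A, N, B}: 2/3 true — not all ✓
  (5) {Q, M, B, A}: 3/4 true — not all ✓
  (6) {M, G}: 2 true — at least one ✓
  (7) {G, P}: all 2 true ✓
  (8) {M, N, G}: all 3 true ✓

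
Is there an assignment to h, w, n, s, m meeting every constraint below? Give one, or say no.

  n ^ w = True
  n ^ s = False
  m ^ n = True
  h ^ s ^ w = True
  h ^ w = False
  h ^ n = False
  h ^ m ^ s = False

The formula is unsatisfiable.

Adding constraints 1, 5, 6 mod 2: every variable appears an even number of times on the left, so the left side is 0.
But the right sides sum to 1 (mod 2). 0 ≠ 1 — the system is inconsistent.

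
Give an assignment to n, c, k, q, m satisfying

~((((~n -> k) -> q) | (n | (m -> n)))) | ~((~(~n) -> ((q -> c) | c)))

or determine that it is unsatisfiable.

n = True, c = False, k = False, q = True, m = True

  ~((((~n -> k) -> q) | (n | (m -> n)))) | ~((~(~n) -> ((q -> c) | c))) = True
    ~((((~n -> k) -> q) | (n | (m -> n)))) = False
      ((~n -> k) -> q) | (n | (m -> n)) = True
        (~n -> k) -> q = True
          ~n -> k = True
            ~n = False
        n | (m -> n) = True
          m -> n = True
    ~((~(~n) -> ((q -> c) | c))) = True
      ~(~n) -> ((q -> c) | c) = False
        ~(~n) = True
          ~n = False
        (q -> c) | c = False
          q -> c = False
The formula evaluates to True.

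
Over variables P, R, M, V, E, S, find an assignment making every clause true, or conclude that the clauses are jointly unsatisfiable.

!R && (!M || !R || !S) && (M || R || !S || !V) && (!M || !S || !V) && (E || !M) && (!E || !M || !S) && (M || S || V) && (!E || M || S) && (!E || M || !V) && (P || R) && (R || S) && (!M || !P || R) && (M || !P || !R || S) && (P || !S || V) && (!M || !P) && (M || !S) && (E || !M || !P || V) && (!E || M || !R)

Case R = True:
  Clause (!R) is falsified — contradiction.
Case R = False:
  (P || R) forces P = True.
  (R || S) forces S = True.
  (!M || !P || R) forces M = False.
  Clause (M || !S) is falsified — contradiction.
Both cases fail, so the formula is unsatisfiable.

UNSATISFIABLE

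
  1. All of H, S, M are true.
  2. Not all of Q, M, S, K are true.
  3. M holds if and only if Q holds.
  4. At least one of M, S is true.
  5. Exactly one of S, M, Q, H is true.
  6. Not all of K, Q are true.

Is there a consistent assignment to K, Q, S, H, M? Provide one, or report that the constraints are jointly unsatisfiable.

No satisfying assignment exists.

Case S = True:
  (1) forces H = True.
  Constraint (5) is violated (S=T, H=T) — contradiction.
Case S = False:
  Constraint (1) is violated (S=F) — contradiction.
Both cases fail — unsatisfiable.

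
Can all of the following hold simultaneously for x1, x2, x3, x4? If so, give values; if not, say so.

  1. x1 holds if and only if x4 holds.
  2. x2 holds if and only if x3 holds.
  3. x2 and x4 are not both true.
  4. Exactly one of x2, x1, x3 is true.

x1=T, x2=F, x3=F, x4=T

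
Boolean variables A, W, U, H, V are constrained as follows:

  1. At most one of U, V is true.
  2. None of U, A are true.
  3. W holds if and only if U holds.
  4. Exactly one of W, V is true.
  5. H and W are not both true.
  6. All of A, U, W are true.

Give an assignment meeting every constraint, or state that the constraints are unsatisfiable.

Case A = True:
  Constraint (2) is violated (A=T) — contradiction.
Case A = False:
  Constraint (6) is violated (A=F) — contradiction.
Both cases fail — unsatisfiable.

Unsatisfiable — no assignment works.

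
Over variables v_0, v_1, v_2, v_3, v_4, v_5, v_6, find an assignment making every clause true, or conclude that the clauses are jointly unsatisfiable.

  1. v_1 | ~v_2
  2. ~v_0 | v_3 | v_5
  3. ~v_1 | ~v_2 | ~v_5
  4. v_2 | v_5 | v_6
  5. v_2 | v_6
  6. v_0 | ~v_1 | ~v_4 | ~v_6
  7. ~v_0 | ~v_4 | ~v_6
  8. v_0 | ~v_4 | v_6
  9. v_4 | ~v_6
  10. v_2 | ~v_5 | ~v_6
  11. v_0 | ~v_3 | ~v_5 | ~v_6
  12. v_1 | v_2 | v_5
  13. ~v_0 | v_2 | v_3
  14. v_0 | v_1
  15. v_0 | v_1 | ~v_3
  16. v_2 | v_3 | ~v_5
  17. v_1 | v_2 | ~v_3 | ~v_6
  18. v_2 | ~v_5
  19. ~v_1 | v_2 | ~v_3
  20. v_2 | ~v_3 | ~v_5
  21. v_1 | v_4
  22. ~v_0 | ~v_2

v_0=F, v_1=T, v_2=T, v_3=T, v_4=F, v_5=F, v_6=F

Try v_0 = True:
  (~v_0 | ~v_2) forces v_2 = False.
  (v_2 | v_6) forces v_6 = True.
  (~v_0 | ~v_4 | ~v_6) forces v_4 = False.
  clause (v_4 | ~v_6) is falsified — backtrack.
So v_0 = False.
  then (v_0 | v_1) forces v_1 = True.
Try v_2 = False:
  (v_2 | v_6) forces v_6 = True.
  (v_0 | ~v_1 | ~v_4 | ~v_6) forces v_4 = False.
  clause (v_4 | ~v_6) is falsified — backtrack.
So v_2 = True.
  then (~v_1 | ~v_2 | ~v_5) forces v_5 = False.
Set v_3 = True.
Set v_4 = False.
  then (v_4 | ~v_6) forces v_6 = False.
All clauses satisfied.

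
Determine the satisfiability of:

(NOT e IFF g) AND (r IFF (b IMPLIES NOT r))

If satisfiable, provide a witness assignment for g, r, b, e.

g = False; r = True; b = False; e = True

  NOT e IFF g = True
    NOT e = False
  r IFF (b IMPLIES NOT r) = True
    b IMPLIES NOT r = True
      NOT r = False
Both conjuncts True, so the formula holds.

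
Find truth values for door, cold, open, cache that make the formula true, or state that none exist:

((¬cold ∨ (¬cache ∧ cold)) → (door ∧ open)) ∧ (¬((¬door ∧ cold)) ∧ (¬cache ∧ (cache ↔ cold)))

door = True, cold = False, open = True, cache = False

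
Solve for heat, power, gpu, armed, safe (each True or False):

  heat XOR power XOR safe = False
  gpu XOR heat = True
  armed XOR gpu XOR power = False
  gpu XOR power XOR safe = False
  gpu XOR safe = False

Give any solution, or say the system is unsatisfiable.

Adding constraints 1, 2, 4 mod 2: every variable appears an even number of times on the left, so the left side is 0.
But the right sides sum to 1 (mod 2). 0 ≠ 1 — the system is inconsistent.

Unsatisfiable — no assignment works.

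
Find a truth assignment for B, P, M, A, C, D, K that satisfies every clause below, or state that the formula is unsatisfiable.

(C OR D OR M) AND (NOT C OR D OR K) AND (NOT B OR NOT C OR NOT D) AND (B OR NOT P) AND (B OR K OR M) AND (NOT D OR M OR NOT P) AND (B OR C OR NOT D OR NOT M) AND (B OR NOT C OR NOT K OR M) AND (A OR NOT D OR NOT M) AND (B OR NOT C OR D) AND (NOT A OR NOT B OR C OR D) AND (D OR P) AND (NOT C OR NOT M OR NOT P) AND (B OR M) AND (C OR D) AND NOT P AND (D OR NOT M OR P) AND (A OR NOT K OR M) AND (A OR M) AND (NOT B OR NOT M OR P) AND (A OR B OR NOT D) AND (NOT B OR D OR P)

B = False, P = False, M = True, A = True, C = True, D = True, K = True

Unit clause (NOT P) forces P = False.
In (D OR P) only D is left, so D = True.
Set B = False.
  then (B OR M) forces M = True.
  then (A OR B OR NOT D) forces A = True.
  then (B OR C OR NOT D OR NOT M) forces C = True.
Set K = True.
All clauses satisfied.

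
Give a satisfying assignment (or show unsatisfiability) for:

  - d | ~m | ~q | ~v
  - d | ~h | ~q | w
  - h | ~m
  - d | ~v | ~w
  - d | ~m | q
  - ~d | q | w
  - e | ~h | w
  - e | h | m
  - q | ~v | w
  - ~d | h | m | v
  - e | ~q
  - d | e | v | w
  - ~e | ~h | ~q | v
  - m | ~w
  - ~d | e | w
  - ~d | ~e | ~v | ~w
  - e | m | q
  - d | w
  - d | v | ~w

h: True, w: False, q: True, d: True, v: True, m: False, e: True

Set h = True.
Set w = False.
  then (e | ~h | w) forces e = True.
  then (d | w) forces d = True.
  then (~d | q | w) forces q = True.
  then (~e | ~h | ~q | v) forces v = True.
Set m = False.
All clauses satisfied.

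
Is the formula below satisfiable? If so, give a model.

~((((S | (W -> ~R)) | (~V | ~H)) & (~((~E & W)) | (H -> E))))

E = False, V = False, R = False, H = True, W = True, S = True

  ~((((S | (W -> ~R)) | (~V | ~H)) & (~((~E & W)) | (H -> E)))) = True
    ((S | (W -> ~R)) | (~V | ~H)) & (~((~E & W)) | (H -> E)) = False
      (S | (W -> ~R)) | (~V | ~H) = True
        S | (W -> ~R) = True
          W -> ~R = True
            ~R = True
        ~V | ~H = True
          ~V = True
          ~H = False
      ~((~E & W)) | (H -> E) = False
        ~((~E & W)) = False
          ~E & W = True
            ~E = True
        H -> E = False
The formula evaluates to True.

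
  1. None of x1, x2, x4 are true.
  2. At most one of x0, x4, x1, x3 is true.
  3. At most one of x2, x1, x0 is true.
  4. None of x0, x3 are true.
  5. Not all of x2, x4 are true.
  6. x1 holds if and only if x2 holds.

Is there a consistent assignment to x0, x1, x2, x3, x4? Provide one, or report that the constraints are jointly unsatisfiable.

x0=F, x1=F, x2=F, x3=F, x4=F

  (1) {x1, x2, x4}: 0 true — none ✓
  (2) {x0, x4, x1, x3}: 0 true — at most one ✓
  (3) {x2, x1, x0}: 0 true — at most one ✓
  (4) {x0, x3}: 0 true — none ✓
  (5) {x2, x4}: 0/2 true — not all ✓
  (6) x1=F, x2=F — same ✓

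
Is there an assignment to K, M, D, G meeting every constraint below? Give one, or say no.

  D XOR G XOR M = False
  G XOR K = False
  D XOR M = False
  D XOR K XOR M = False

K: False; M: False; D: False; G: False

D XOR G XOR M = F XOR F XOR F = False ✓
G XOR K = F XOR F = False ✓
D XOR M = F XOR F = False ✓
D XOR K XOR M = F XOR F XOR F = False ✓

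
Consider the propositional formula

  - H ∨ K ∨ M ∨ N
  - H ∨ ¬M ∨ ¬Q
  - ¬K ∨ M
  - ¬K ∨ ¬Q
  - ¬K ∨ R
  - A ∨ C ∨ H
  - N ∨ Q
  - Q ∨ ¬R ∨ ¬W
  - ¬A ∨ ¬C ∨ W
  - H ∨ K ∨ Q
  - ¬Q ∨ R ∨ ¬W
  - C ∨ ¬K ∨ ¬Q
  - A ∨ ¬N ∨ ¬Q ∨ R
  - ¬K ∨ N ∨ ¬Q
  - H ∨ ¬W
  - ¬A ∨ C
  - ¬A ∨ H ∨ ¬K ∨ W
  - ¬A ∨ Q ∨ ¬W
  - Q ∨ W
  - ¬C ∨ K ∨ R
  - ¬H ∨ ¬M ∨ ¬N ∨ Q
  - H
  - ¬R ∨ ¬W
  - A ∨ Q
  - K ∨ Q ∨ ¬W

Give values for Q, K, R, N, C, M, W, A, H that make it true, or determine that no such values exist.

Unit clause (H) forces H = True.
Try Q = False:
  (N ∨ Q) forces N = True.
  (Q ∨ W) forces W = True.
  (Q ∨ ¬R ∨ ¬W) forces R = False.
  (¬K ∨ R) forces K = False.
  clause (K ∨ Q ∨ ¬W) is falsified — backtrack.
So Q = True.
  then (¬K ∨ ¬Q) forces K = False.
Set R = False.
  then (¬Q ∨ R ∨ ¬W) forces W = False.
  then (¬C ∨ K ∨ R) forces C = False.
  then (¬A ∨ C) forces A = False.
  then (A ∨ ¬N ∨ ¬Q ∨ R) forces N = False.
Set M = False.
All clauses satisfied.

Q = True; K = False; R = False; N = False; C = False; M = False; W = False; A = False; H = True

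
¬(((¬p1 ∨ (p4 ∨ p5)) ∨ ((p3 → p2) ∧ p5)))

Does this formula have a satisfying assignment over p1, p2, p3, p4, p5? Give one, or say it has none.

p1 = True, p2 = True, p3 = True, p4 = False, p5 = False

  ¬(((¬p1 ∨ (p4 ∨ p5)) ∨ ((p3 → p2) ∧ p5))) = True
    (¬p1 ∨ (p4 ∨ p5)) ∨ ((p3 → p2) ∧ p5) = False
      ¬p1 ∨ (p4 ∨ p5) = False
        ¬p1 = False
        p4 ∨ p5 = False
      (p3 → p2) ∧ p5 = False
        p3 → p2 = True
The formula evaluates to True.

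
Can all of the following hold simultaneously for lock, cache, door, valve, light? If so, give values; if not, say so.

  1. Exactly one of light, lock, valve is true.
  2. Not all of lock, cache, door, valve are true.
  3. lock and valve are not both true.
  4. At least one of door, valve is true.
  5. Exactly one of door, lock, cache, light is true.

lock: False; cache: False; door: True; valve: True; light: False

  (1) {light, lock, valve}: 1 true — exactly one ✓
  (2) {lock, cache, door, valve}: 2/4 true — not all ✓
  (3) lock=F, valve=T — not both ✓
  (4) {door, valve}: 2 true — at least one ✓
  (5) {door, lock, cache, light}: 1 true — exactly one ✓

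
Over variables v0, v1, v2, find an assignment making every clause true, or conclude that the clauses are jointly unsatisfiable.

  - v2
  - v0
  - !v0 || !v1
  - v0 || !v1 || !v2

v0=T, v1=F, v2=T

Unit clause (v2) forces v2 = True.
Unit clause (v0) forces v0 = True.
In (!v0 || !v1) only !v1 is left, so v1 = False.
Check each clause:
  (v2): v2 holds.
  (v0): v0 holds.
  (!v0 || !v1): !v1 holds.
  (v0 || !v1 || !v2): v0 holds.
All clauses satisfied.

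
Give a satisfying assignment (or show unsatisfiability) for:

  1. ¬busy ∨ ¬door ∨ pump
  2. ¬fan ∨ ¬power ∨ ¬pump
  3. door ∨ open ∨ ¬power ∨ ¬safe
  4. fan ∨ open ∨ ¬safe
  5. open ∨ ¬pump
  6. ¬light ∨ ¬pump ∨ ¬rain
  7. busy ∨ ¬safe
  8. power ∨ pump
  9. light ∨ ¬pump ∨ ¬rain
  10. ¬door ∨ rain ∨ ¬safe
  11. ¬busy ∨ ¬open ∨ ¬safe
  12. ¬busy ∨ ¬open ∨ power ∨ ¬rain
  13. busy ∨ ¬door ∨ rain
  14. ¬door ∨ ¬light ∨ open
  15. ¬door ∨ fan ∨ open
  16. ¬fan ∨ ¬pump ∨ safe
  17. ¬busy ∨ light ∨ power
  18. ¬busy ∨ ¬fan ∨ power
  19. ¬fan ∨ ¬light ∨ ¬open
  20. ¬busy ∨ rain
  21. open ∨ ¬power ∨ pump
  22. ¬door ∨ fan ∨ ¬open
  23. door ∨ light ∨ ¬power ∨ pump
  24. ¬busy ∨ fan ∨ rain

Set fan = False.
Set light = True.
Set power = True.
Try open = False:
  (fan ∨ open ∨ ¬safe) forces safe = False.
  (open ∨ ¬pump) forces pump = False.
  clause (open ∨ ¬power ∨ pump) is falsified — backtrack.
So open = True.
  then (¬door ∨ fan ∨ ¬open) forces door = False.
Set pump = True.
  then (¬light ∨ ¬pump ∨ ¬rain) forces rain = False.
  then (¬busy ∨ rain) forces busy = False.
  then (busy ∨ ¬safe) forces safe = False.
All clauses satisfied.

fan=F, light=T, power=T, open=T, pump=T, rain=F, busy=F, door=F, safe=F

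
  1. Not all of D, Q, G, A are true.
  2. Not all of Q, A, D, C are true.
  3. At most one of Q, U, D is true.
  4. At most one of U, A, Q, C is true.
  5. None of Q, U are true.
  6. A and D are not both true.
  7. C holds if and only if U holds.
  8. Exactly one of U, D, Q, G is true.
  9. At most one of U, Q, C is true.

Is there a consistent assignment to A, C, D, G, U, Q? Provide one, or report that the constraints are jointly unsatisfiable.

A: False; C: False; D: True; G: False; U: False; Q: False

  (1) {D, Q, G, A}: 1/4 true — not all ✓
  (2) {Q, A, D, C}: 1/4 true — not all ✓
  (3) {Q, U, D}: 1 true — at most one ✓
  (4) {U, A, Q, C}: 0 true — at most one ✓
  (5) {Q, U}: 0 true — none ✓
  (6) A=F, D=T — not both ✓
  (7) C=F, U=F — same ✓
  (8) {U, D, Q, G}: 1 true — exactly one ✓
  (9) {U, Q, C}: 0 true — at most one ✓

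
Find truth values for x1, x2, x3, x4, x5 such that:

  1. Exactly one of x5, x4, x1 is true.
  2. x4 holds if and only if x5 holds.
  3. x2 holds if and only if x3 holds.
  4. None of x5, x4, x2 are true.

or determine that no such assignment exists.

x1=T, x2=F, x3=F, x4=F, x5=F

  (1) {x5, x4, x1}: 1 true — exactly one ✓
  (2) x4=F, x5=F — same ✓
  (3) x2=F, x3=F — same ✓
  (4) {x5, x4, x2}: 0 true — none ✓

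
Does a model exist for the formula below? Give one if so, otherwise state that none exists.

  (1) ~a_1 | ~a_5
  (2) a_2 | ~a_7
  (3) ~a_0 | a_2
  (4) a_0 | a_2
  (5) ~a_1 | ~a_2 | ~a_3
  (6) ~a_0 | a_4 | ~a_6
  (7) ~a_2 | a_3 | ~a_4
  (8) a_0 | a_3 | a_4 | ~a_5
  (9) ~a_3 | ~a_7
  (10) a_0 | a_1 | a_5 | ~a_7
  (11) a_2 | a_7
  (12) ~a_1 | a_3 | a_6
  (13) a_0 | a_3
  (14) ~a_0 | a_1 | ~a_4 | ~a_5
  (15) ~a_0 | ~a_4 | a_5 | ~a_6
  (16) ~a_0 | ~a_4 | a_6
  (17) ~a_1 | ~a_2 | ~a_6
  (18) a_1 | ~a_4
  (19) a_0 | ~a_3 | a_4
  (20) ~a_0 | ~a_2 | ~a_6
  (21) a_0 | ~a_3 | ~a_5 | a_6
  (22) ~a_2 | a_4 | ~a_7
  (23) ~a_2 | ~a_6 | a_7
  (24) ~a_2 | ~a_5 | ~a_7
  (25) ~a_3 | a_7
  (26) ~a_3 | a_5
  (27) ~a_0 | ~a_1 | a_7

Set a_0 = True.
  then (~a_0 | a_2) forces a_2 = True.
  then (~a_0 | ~a_2 | ~a_6) forces a_6 = False.
  then (~a_0 | ~a_4 | a_6) forces a_4 = False.
  then (~a_2 | a_4 | ~a_7) forces a_7 = False.
  then (~a_3 | a_7) forces a_3 = False.
  then (~a_0 | ~a_1 | a_7) forces a_1 = False.
Set a_5 = True.
All clauses satisfied.

a_0=T; a_1=F; a_2=T; a_3=F; a_4=F; a_5=T; a_6=F; a_7=F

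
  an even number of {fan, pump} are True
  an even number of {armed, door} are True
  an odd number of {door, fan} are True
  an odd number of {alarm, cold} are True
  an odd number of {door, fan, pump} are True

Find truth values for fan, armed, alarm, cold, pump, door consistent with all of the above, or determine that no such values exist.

fan=F, armed=T, alarm=F, cold=T, pump=F, door=T

{fan, pump}: 0 true → even ✓
{armed, door}: 2 true → even ✓
{door, fan}: 1 true → odd ✓
{alarm, cold}: 1 true → odd ✓
{door, fan, pump}: 1 true → odd ✓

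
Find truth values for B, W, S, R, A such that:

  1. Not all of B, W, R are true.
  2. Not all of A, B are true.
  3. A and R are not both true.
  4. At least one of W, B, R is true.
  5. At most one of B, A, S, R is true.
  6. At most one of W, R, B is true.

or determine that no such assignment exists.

B = False; W = True; S = True; R = False; A = False

  (1) {B, W, R}: 1/3 true — not all ✓
  (2) {A, B}: 0/2 true — not all ✓
  (3) A=F, R=F — not both ✓
  (4) {W, B, R}: 1 true — at least one ✓
  (5) {B, A, S, R}: 1 true — at most one ✓
  (6) {W, R, B}: 1 true — at most one ✓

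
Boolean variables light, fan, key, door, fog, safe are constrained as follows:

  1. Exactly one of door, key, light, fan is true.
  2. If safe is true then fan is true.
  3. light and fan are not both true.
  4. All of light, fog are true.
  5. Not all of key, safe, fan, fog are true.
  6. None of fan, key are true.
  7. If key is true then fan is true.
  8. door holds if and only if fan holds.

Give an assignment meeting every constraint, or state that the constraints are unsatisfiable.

light: True, fan: False, key: False, door: False, fog: True, safe: False

  (1) {door, key, light, fan}: 1 true — exactly one ✓
  (2) safe=F ⇒ fan: vacuous ✓
  (3) light=T, fan=F — not both ✓
  (4) {light, fog}: all 2 true ✓
  (5) {key, safe, fan, fog}: 1/4 true — not all ✓
  (6) {fan, key}: 0 true — none ✓
  (7) key=F ⇒ fan: vacuous ✓
  (8) door=F, fan=F — same ✓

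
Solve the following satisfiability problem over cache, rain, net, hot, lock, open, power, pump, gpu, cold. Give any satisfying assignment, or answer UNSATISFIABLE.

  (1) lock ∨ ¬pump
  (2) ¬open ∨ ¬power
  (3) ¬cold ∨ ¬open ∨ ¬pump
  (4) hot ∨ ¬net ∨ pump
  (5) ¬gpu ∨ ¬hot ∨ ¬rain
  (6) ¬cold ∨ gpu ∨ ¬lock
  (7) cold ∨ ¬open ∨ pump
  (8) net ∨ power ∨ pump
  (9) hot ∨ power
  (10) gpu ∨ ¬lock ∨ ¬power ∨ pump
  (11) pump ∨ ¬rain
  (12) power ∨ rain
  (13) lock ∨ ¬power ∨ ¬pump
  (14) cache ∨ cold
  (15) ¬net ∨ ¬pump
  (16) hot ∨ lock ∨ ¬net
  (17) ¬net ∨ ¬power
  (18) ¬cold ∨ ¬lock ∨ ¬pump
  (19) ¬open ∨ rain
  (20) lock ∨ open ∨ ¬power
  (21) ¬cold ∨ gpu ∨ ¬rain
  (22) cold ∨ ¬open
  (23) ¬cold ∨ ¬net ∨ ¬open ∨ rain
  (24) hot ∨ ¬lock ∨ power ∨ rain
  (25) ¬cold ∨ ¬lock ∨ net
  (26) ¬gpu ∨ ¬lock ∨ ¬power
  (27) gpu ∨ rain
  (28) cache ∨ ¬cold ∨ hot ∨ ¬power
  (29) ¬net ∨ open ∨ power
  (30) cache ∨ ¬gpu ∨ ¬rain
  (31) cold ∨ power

cache=T, rain=T, net=F, hot=T, lock=T, open=F, power=T, pump=T, gpu=F, cold=F

Set cache = True.
Set rain = True.
  then (pump ∨ ¬rain) forces pump = True.
  then (¬net ∨ ¬pump) forces net = False.
  then (lock ∨ ¬pump) forces lock = True.
  then (¬cold ∨ ¬lock ∨ ¬pump) forces cold = False.
  then (cold ∨ ¬open) forces open = False.
  then (cold ∨ power) forces power = True.
  then (¬gpu ∨ ¬lock ∨ ¬power) forces gpu = False.
Set hot = True.
All clauses satisfied.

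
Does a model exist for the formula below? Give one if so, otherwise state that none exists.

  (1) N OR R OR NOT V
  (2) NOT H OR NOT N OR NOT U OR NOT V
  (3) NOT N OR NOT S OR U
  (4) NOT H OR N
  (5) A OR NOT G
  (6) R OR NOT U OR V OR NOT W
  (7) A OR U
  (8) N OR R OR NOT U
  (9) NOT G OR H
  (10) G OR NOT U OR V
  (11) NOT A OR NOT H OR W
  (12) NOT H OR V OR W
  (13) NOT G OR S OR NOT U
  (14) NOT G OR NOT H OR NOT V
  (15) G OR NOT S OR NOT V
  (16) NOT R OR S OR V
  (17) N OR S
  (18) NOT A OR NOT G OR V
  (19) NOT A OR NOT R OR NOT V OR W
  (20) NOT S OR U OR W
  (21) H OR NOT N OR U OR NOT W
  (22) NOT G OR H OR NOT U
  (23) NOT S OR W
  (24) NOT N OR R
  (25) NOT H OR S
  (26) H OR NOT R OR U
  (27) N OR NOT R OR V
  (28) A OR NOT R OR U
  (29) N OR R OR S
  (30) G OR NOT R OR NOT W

A = False, H = False, R = True, V = True, N = True, S = False, U = True, W = False, G = False

Set A = False.
  then (A OR NOT G) forces G = False.
  then (A OR U) forces U = True.
  then (G OR NOT U OR V) forces V = True.
  then (G OR NOT S OR NOT V) forces S = False.
  then (N OR S) forces N = True.
  then (NOT N OR R) forces R = True.
  then (NOT H OR S) forces H = False.
  then (G OR NOT R OR NOT W) forces W = False.
All clauses satisfied.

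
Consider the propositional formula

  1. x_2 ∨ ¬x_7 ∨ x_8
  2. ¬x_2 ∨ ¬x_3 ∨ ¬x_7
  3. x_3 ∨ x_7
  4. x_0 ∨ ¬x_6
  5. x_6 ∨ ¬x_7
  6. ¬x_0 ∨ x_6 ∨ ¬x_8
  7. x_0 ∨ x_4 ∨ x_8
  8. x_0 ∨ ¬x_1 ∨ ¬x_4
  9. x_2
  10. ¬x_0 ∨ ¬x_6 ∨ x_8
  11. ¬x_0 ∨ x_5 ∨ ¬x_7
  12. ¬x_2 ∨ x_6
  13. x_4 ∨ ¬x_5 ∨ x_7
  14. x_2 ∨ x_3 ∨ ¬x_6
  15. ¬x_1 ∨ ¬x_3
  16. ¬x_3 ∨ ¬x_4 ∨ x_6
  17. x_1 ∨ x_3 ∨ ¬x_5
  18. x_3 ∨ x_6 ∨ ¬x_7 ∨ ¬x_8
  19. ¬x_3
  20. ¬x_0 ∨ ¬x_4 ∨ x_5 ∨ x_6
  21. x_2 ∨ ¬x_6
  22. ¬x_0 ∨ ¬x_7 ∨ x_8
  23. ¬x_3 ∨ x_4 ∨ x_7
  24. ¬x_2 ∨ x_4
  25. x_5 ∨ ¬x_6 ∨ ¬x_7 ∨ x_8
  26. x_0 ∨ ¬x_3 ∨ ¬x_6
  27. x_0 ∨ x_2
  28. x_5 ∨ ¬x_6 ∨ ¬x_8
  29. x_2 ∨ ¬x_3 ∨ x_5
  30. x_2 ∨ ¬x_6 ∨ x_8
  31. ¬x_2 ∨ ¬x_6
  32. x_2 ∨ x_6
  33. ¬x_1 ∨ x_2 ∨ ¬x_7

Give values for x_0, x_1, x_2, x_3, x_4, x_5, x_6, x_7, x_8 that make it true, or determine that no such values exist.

Case x_2 = True:
  (¬x_2 ∨ x_6) forces x_6 = True.
  Clause (¬x_2 ∨ ¬x_6) is falsified — contradiction.
Case x_2 = False:
  Clause (x_2) is falsified — contradiction.
Both cases fail, so the formula is unsatisfiable.

Unsatisfiable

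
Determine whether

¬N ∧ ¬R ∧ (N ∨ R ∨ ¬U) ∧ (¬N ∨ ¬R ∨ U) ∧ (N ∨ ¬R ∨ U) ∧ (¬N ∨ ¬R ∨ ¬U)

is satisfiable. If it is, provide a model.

Unit clause (¬N) forces N = False.
Unit clause (¬R) forces R = False.
In (N ∨ R ∨ ¬U) only ¬U is left, so U = False.
All clauses satisfied.

R: False, N: False, U: False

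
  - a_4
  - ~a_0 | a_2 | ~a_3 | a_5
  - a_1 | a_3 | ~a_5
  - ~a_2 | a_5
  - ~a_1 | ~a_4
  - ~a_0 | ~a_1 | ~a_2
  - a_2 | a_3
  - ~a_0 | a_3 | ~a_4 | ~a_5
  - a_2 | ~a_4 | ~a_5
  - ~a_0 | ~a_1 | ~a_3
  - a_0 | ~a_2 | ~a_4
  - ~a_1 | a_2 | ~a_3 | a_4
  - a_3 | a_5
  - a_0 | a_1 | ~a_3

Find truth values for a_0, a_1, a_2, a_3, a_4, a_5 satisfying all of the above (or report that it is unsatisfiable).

a_0 = True; a_1 = False; a_2 = True; a_3 = True; a_4 = True; a_5 = True

Unit clause (a_4) forces a_4 = True.
In (~a_1 | ~a_4) only ~a_1 is left, so a_1 = False.
Try a_0 = False:
  (a_0 | ~a_2 | ~a_4) forces a_2 = False.
  (a_2 | a_3) forces a_3 = True.
  clause (a_0 | a_1 | ~a_3) is falsified — backtrack.
So a_0 = True.
Try a_2 = False:
  (a_2 | a_3) forces a_3 = True.
  (~a_0 | a_2 | ~a_3 | a_5) forces a_5 = True.
  clause (a_2 | ~a_4 | ~a_5) is falsified — backtrack.
So a_2 = True.
  then (~a_2 | a_5) forces a_5 = True.
  then (~a_0 | a_3 | ~a_4 | ~a_5) forces a_3 = True.
All clauses satisfied.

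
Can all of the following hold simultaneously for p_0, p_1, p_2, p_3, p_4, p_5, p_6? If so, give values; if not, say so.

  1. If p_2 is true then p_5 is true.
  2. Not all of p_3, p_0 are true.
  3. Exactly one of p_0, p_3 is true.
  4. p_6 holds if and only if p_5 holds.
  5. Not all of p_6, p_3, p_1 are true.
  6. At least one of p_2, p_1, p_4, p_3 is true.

p_0 = True, p_1 = True, p_2 = False, p_3 = False, p_4 = True, p_5 = True, p_6 = True

  (1) p_2=F ⇒ p_5: vacuous ✓
  (2) {p_3, p_0}: 1/2 true — not all ✓
  (3) {p_0, p_3}: 1 true — exactly one ✓
  (4) p_6=T, p_5=T — same ✓
  (5) {p_6, p_3, p_1}: 2/3 true — not all ✓
  (6) {p_2, p_1, p_4, p_3}: 2 true — at least one ✓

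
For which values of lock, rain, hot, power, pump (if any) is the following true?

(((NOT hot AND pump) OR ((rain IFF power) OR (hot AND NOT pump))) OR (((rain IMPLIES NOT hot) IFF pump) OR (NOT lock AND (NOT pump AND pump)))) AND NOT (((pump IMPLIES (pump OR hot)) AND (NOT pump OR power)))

lock = True, rain = False, hot = False, power = False, pump = True

  ((NOT hot AND pump) OR ((rain IFF power) OR (hot AND NOT pump))) OR (((rain IMPLIES NOT hot) IFF pump) OR (NOT lock AND (NOT pump AND pump))) = True
    (NOT hot AND pump) OR ((rain IFF power) OR (hot AND NOT pump)) = True
      NOT hot AND pump = True
        NOT hot = True
      (rain IFF power) OR (hot AND NOT pump) = True
        rain IFF power = True
        hot AND NOT pump = False
          NOT pump = False
    ((rain IMPLIES NOT hot) IFF pump) OR (NOT lock AND (NOT pump AND pump)) = True
      (rain IMPLIES NOT hot) IFF pump = True
        rain IMPLIES NOT hot = True
          NOT hot = True
      NOT lock AND (NOT pump AND pump) = False
        NOT lock = False
        NOT pump AND pump = False
          NOT pump = False
  NOT (((pump IMPLIES (pump OR hot)) AND (NOT pump OR power))) = True
    (pump IMPLIES (pump OR hot)) AND (NOT pump OR power) = False
      pump IMPLIES (pump OR hot) = True
        pump OR hot = True
      NOT pump OR power = False
        NOT pump = False
Both conjuncts True, so the formula holds.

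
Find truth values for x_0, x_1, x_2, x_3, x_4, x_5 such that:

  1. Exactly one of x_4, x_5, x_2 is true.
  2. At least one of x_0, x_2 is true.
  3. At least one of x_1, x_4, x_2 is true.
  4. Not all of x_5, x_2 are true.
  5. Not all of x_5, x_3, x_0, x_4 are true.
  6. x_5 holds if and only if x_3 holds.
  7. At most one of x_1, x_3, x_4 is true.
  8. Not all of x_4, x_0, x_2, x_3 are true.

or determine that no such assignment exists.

x_0 = True; x_1 = False; x_2 = False; x_3 = False; x_4 = True; x_5 = False

  (1) {x_4, x_5, x_2}: 1 true — exactly one ✓
  (2) {x_0, x_2}: 1 true — at least one ✓
  (3) {x_1, x_4, x_2}: 1 true — at least one ✓
  (4) {x_5, x_2}: 0/2 true — not all ✓
  (5) {x_5, x_3, x_0, x_4}: 2/4 true — not all ✓
  (6) x_5=F, x_3=F — same ✓
  (7) {x_1, x_3, x_4}: 1 true — at most one ✓
  (8) {x_4, x_0, x_2, x_3}: 2/4 true — not all ✓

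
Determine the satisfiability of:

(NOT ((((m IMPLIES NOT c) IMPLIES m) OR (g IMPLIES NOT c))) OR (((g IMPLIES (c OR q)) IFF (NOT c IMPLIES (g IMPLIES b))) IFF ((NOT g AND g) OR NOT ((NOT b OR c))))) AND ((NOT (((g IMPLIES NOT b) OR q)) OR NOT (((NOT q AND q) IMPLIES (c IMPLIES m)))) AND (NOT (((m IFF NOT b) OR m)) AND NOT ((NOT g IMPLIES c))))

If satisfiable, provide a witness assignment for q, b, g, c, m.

Case g = True: the conjunct NOT ((NOT g IMPLIES c)) becomes NOT ((False IMPLIES c)) = False.
Case g = False: the formula simplifies to NOT ((NOT b OR c)) AND (NOT (((NOT q AND q) IMPLIES (c IMPLIES m))) AND (NOT (((m IFF NOT b) OR m)) AND NOT c)).
  q = True: the conjunct NOT (((NOT q AND q) IMPLIES (c IMPLIES m))) becomes NOT ((False IMPLIES (c IMPLIES m))) = False.
  q = False: the conjunct NOT (((NOT q AND q) IMPLIES (c IMPLIES m))) becomes NOT ((False IMPLIES (c IMPLIES m))) = False.
Both cases fail — unsatisfiable.

Unsatisfiable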